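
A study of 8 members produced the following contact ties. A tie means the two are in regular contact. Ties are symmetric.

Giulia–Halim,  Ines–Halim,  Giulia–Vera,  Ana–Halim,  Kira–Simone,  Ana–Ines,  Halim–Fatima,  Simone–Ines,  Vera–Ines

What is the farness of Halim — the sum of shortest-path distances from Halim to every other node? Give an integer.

Distances from Halim: Ana:1, Fatima:1, Giulia:1, Ines:1, Kira:3, Simone:2, Vera:2.
Sum = 1 + 1 + 1 + 1 + 3 + 2 + 2 = 11.

11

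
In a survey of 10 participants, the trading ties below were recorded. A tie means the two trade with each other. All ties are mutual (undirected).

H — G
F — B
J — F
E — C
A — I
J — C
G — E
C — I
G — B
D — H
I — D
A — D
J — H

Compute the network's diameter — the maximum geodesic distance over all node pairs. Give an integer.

4

Eccentricity of each node (its greatest distance to any other): A:4, B:4, C:3, D:3, E:3, F:4, G:3, H:2, I:4, J:3.
The maximum eccentricity is 4, realized for instance by the pair F–A via F – J – C – I – A. So the diameter is 4.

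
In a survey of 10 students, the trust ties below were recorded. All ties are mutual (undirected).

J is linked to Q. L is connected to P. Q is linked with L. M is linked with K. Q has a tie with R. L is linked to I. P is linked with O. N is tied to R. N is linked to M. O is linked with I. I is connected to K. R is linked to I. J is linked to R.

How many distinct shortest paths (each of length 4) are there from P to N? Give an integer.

The shortest distance is 4. The length-4 paths are: P–O–I–R–N; P–L–I–R–N; P–L–Q–R–N.
That gives 3 distinct shortest paths.

3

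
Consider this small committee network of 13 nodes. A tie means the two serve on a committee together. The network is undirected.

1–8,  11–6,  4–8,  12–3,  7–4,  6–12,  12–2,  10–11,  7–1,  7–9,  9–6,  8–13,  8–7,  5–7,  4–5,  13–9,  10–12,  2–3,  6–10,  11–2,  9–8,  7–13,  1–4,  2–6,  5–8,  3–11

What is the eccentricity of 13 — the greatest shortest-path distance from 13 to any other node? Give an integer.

Distances from 13: 1:2, 2:3, 3:4, 4:2, 5:2, 6:2, 7:1, 8:1, 9:1, 10:3, 11:3, 12:3.
The largest is 4 (to 3), so the eccentricity of 13 is 4.

4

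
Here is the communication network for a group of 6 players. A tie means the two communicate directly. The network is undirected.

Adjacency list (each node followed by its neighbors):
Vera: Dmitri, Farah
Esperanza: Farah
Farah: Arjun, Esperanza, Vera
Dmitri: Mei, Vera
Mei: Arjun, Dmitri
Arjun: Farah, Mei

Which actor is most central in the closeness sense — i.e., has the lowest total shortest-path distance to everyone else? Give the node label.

Farah

Farness (sum of distances to all others) for each node — Arjun:8, Dmitri:9, Esperanza:11, Farah:7, Mei:9, Vera:8.
The smallest farness is 7, for Farah, so Farah has the highest closeness.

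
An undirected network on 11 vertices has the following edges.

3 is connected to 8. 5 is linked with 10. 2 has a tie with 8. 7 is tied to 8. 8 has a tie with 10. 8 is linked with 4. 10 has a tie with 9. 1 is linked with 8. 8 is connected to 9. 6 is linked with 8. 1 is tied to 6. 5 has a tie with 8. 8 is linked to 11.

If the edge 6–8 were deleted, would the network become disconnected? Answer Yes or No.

No

Even without that edge, 6 still reaches 8 via 6 – 1 – 8, so the network stays connected. Not a bridge.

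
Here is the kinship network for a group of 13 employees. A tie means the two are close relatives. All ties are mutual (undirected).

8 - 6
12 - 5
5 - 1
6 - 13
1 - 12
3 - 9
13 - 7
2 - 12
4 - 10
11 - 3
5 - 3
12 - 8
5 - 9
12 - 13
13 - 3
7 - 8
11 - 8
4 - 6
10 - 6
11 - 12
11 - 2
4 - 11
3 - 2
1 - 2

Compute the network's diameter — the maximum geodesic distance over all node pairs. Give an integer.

4

Eccentricity of each node (its greatest distance to any other): 1:4, 2:3, 3:3, 4:3, 5:4, 6:3, 7:3, 8:3, 9:4, 10:4, 11:2, 12:3, 13:2.
The maximum eccentricity is 4, realized for instance by the pair 1–10 via 1 – 12 – 11 – 4 – 10. So the diameter is 4.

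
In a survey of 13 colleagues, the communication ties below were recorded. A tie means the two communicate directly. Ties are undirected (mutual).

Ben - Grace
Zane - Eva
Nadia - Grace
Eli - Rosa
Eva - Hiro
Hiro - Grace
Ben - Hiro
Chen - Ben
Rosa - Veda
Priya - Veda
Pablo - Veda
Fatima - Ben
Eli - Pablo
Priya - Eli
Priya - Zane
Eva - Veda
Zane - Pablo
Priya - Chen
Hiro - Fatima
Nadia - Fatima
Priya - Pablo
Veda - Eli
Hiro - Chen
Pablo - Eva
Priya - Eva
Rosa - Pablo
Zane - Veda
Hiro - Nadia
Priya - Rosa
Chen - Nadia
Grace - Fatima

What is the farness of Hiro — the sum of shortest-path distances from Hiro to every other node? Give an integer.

20

Distances from Hiro: Ben:1, Chen:1, Eli:3, Eva:1, Fatima:1, Grace:1, Nadia:1, Pablo:2, Priya:2, Rosa:3, Veda:2, Zane:2.
Sum = 1 + 1 + 3 + 1 + 1 + 1 + 1 + 2 + 2 + 3 + 2 + 2 = 20.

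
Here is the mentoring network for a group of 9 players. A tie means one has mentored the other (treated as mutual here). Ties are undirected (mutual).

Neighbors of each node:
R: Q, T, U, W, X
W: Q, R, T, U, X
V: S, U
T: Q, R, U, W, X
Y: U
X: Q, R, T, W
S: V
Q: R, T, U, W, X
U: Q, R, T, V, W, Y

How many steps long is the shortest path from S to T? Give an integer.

3

One shortest route is S – V – U – T, which uses 3 edges, and at distance 2 from S we only reach {U}, which does not include T. So d(S,T) = 3.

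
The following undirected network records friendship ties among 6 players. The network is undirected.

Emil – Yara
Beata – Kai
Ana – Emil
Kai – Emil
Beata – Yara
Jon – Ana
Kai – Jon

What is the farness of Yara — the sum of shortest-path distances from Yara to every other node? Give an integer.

9

Distances from Yara: Ana:2, Beata:1, Emil:1, Jon:3, Kai:2.
Sum = 2 + 1 + 1 + 3 + 2 = 9.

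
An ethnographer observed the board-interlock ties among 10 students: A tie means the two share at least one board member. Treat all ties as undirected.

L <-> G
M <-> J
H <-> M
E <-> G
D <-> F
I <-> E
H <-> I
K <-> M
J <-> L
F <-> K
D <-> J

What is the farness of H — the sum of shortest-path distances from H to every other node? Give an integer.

20

Distances from H: D:3, E:2, F:3, G:3, I:1, J:2, K:2, L:3, M:1.
Sum = 3 + 2 + 3 + 3 + 1 + 2 + 2 + 3 + 1 = 20.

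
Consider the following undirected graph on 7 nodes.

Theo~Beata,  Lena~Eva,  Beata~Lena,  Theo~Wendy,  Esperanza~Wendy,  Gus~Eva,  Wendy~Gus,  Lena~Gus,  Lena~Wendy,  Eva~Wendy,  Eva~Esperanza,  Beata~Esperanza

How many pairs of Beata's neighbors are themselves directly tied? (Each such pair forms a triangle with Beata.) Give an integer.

0

Beata's neighbors are Esperanza, Lena, and Theo, but none of them are tied to each other, so no triangle contains Beata.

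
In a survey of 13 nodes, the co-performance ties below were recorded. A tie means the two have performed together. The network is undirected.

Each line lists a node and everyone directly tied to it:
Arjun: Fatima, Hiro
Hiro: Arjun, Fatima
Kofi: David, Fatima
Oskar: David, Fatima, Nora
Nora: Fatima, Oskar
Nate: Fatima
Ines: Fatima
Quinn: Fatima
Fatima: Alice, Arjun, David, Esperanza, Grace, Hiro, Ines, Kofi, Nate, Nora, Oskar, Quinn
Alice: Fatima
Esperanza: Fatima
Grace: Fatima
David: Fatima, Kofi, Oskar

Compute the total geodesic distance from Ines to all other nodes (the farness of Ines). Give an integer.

Distances from Ines: Alice:2, Arjun:2, David:2, Esperanza:2, Fatima:1, Grace:2, Hiro:2, Kofi:2, Nate:2, Nora:2, Oskar:2, Quinn:2.
Sum = 2 + 2 + 2 + 2 + 1 + 2 + 2 + 2 + 2 + 2 + 2 + 2 = 23.

23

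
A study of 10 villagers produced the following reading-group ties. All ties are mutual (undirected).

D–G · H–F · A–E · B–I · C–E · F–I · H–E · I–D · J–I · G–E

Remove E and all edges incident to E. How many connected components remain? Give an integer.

Without E, the remaining ties split the others into: {B, D, F, G, H, I, J}; {C}; {A}.
That's 3 separate components.

3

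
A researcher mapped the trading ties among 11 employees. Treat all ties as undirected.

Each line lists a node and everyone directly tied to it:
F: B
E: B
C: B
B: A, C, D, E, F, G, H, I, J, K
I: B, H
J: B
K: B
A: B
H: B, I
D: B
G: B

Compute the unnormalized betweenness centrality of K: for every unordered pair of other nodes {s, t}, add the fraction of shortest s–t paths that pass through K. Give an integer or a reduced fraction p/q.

No shortest path between any pair of other nodes passes through K.
Summing the contributions gives betweenness(K) = 0.

0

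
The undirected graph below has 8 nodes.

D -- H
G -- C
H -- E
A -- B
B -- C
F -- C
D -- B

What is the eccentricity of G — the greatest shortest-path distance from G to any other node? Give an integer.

Distances from G: A:3, B:2, C:1, D:3, E:5, F:2, H:4.
The largest is 5 (to E), so the eccentricity of G is 5.

5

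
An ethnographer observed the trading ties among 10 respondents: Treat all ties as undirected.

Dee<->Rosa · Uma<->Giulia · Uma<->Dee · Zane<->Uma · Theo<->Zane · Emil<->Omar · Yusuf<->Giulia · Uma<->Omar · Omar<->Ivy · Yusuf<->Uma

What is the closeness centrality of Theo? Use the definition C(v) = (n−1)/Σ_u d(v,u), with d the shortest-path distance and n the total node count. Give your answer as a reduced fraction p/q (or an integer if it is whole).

1/3

Distances from Theo: Dee:3, Emil:4, Giulia:3, Ivy:4, Omar:3, Rosa:4, Uma:2, Yusuf:3, Zane:1. Sum = 27.
n = 10, so closeness = 9/27 = 1/3.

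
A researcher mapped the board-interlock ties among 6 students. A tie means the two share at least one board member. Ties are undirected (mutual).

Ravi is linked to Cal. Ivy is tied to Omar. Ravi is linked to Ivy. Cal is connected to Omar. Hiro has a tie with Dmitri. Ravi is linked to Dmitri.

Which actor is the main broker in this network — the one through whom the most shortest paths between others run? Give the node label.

Unnormalized betweenness of each node: Cal:3/2, Dmitri:4, Hiro:0, Ivy:3/2, Omar:1/2, Ravi:13/2.
Ravi has the largest value, 13/2, making it the main broker — the node through which the most shortest paths run.

Ravi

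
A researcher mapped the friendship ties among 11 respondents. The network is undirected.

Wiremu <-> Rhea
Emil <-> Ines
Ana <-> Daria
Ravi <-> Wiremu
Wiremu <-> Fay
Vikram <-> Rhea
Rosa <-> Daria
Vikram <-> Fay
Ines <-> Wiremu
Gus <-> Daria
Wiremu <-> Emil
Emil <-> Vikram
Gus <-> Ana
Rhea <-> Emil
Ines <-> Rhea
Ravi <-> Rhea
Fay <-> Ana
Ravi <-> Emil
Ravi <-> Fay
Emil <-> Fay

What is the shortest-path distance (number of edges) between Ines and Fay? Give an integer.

One shortest route is Ines – Emil – Fay, which uses 2 edges, and Ines and Fay are not directly tied, so nothing shorter exists. So d(Ines,Fay) = 2.

2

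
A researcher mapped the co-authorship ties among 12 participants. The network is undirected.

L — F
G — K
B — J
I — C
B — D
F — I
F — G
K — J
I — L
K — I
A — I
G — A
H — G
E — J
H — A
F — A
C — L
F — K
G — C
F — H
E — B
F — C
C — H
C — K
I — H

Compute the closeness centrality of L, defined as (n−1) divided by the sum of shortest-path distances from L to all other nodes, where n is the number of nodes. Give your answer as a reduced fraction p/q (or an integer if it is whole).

11/27

Distances from L: A:2, B:4, C:1, D:5, E:4, F:1, G:2, H:2, I:1, J:3, K:2. Sum = 27.
n = 12, so closeness = 11/27.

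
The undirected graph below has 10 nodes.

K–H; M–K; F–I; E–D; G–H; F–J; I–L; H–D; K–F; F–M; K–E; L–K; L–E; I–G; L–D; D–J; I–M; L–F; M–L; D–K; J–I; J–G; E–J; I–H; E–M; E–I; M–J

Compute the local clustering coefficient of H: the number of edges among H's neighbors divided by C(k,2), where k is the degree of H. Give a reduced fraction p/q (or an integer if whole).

1/3

H's neighbors: D, G, I, and K (k = 4).
Possible neighbor pairs: C(4,2) = 6. Edges among them: D–K, G–I → e = 2.
Clustering(H) = 2/6 = 1/3.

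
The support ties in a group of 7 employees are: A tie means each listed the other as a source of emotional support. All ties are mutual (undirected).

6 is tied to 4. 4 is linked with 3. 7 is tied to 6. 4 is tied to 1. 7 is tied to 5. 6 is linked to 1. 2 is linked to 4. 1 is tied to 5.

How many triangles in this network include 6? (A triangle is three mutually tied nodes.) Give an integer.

1

6's neighbors: 1, 4, and 7.
Neighbor pairs that are themselves tied: 6–1–4. Each forms one triangle with 6, for 1 in total.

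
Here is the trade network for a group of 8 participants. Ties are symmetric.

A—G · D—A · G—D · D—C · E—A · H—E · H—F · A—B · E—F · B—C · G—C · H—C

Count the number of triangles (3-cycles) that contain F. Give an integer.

F's neighbors: E and H.
Neighbor pairs that are themselves tied: F–E–H. Each forms one triangle with F, for 1 in total.

1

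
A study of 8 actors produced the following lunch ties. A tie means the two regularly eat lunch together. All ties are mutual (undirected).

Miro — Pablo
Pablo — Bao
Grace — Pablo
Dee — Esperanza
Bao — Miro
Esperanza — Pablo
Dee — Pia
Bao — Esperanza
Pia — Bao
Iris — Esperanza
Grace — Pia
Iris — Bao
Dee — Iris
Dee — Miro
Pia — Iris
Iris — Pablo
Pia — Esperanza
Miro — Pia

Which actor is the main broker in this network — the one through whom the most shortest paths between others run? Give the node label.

Unnormalized betweenness of each node: Bao:7/10, Dee:1/2, Esperanza:47/60, Grace:1/5, Iris:47/60, Miro:47/60, Pablo:5/2, Pia:15/4.
Pia has the largest value, 15/4, making it the main broker — the node through which the most shortest paths run.

Pia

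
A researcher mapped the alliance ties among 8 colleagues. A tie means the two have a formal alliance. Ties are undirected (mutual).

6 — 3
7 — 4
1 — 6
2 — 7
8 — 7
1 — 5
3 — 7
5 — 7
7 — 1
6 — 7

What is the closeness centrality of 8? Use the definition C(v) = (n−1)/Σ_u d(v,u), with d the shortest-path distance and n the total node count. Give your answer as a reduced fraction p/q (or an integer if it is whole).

Distances from 8: 1:2, 2:2, 3:2, 4:2, 5:2, 6:2, 7:1. Sum = 13.
n = 8, so closeness = 7/13.

7/13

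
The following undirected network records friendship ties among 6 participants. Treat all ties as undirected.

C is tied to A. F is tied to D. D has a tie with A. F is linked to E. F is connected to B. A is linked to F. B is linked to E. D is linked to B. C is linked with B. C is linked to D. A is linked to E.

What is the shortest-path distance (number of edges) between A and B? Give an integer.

One shortest route is A – C – B, which uses 2 edges, and A and B are not directly tied, so nothing shorter exists. So d(A,B) = 2.

2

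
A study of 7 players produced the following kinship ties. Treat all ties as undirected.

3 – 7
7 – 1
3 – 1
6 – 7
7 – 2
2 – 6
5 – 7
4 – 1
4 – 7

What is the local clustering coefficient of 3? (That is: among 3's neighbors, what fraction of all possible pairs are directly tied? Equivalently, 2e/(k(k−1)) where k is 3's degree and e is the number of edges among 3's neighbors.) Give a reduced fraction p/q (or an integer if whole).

3's neighbors: 1 and 7 (k = 2).
Possible neighbor pairs: C(2,2) = 1. Edges among them: 1–7 → e = 1.
Clustering(3) = 1/1.

1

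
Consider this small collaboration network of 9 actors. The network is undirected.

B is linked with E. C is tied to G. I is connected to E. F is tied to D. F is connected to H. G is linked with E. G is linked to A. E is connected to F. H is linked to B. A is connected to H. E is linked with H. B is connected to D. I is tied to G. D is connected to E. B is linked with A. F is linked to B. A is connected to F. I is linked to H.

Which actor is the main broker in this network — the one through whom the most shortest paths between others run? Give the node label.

Unnormalized betweenness of each node: A:8/3, B:13/12, C:0, D:0, E:7, F:13/12, G:31/4, H:7/4, I:2/3.
G has the largest value, 31/4, making it the main broker — the node through which the most shortest paths run.

G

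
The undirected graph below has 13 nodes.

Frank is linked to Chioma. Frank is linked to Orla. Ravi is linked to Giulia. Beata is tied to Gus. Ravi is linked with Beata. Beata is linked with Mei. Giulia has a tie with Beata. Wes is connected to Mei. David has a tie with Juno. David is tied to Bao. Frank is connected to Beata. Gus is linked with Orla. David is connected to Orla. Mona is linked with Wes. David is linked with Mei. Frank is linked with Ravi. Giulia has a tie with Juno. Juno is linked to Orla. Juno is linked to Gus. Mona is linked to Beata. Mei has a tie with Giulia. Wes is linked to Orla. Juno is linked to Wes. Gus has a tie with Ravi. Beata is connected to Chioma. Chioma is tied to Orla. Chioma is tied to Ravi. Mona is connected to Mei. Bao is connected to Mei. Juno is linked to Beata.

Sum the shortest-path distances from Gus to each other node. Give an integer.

21

Distances from Gus: Bao:3, Beata:1, Chioma:2, David:2, Frank:2, Giulia:2, Juno:1, Mei:2, Mona:2, Orla:1, Ravi:1, Wes:2.
Sum = 3 + 1 + 2 + 2 + 2 + 2 + 1 + 2 + 2 + 1 + 1 + 2 = 21.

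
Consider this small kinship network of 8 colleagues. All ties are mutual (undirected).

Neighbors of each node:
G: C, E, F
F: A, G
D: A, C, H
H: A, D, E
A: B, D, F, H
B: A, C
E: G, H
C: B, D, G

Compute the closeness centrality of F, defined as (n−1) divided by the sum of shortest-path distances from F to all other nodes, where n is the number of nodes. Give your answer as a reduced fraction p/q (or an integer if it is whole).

7/12

Distances from F: A:1, B:2, C:2, D:2, E:2, G:1, H:2. Sum = 12.
n = 8, so closeness = 7/12.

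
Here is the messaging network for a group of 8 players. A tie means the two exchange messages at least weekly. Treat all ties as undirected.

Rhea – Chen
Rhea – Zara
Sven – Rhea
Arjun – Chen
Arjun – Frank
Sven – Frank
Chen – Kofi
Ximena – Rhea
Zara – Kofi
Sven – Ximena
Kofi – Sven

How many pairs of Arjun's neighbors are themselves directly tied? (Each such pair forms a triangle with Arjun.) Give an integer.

0

Arjun's neighbors are Chen and Frank, but none of them are tied to each other, so no triangle contains Arjun.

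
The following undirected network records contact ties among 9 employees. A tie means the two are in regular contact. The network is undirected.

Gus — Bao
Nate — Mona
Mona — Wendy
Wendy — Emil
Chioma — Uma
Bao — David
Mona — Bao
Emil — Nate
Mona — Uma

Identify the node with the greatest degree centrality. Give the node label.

Degrees — Bao:3, Chioma:1, David:1, Emil:2, Gus:1, Mona:4, Nate:2, Uma:2, Wendy:2.
The maximum is 4, attained only by Mona.

Mona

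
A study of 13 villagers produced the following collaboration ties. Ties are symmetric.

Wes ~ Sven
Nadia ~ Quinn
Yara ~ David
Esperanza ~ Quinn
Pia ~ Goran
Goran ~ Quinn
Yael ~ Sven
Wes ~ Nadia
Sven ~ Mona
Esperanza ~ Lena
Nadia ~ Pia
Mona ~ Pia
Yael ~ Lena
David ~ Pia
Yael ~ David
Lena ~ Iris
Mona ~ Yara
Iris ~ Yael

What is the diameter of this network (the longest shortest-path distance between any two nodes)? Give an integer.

4

Eccentricity of each node (its greatest distance to any other): David:3, Esperanza:4, Goran:4, Iris:4, Lena:3, Mona:4, Nadia:4, Pia:3, Quinn:4, Sven:3, Wes:3, Yael:3, Yara:4.
The maximum eccentricity is 4, realized for instance by the pair Iris–Goran via Iris – Lena – Esperanza – Quinn – Goran. So the diameter is 4.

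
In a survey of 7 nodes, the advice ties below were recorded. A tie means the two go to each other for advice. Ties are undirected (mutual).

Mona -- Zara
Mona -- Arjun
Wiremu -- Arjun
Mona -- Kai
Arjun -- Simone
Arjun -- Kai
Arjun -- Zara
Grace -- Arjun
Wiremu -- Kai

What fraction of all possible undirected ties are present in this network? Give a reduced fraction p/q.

3/7

There are 9 edges and 7 nodes, so the maximum possible is C(7,2) = 21.
Density = 9/21 = 3/7.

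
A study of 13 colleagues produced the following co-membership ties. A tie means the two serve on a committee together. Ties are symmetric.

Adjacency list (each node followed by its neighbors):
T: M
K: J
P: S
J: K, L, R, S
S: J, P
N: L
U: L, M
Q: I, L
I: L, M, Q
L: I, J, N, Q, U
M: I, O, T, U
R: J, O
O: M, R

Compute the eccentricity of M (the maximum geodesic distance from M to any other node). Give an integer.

Distances from M: I:1, J:3, K:4, L:2, N:3, O:1, P:5, Q:2, R:2, S:4, T:1, U:1.
The largest is 5 (to P), so the eccentricity of M is 5.

5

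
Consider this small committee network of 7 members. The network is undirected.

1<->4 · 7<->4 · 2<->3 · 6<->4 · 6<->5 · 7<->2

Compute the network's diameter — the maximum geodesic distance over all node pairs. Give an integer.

Eccentricity of each node (its greatest distance to any other): 1:4, 2:4, 3:5, 4:3, 5:5, 6:4, 7:3.
The maximum eccentricity is 5, realized for instance by the pair 5–3 via 5 – 6 – 4 – 7 – 2 – 3. So the diameter is 5.

5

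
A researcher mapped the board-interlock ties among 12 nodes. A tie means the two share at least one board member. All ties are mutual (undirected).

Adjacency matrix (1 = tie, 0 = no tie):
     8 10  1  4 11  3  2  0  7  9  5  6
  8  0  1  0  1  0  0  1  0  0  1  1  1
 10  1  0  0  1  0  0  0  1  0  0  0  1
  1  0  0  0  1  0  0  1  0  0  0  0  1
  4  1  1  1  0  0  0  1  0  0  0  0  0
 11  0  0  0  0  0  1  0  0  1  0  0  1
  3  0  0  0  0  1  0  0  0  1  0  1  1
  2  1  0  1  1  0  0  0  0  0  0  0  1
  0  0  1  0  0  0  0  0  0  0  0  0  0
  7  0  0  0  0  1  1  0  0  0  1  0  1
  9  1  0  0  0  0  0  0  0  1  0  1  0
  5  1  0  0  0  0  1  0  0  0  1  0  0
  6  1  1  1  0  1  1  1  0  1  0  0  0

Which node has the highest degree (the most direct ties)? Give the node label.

6

Degrees — 0:1, 1:3, 2:4, 3:4, 4:4, 5:3, 6:7, 7:4, 8:6, 9:3, 10:4, 11:3.
The maximum is 7, attained only by 6.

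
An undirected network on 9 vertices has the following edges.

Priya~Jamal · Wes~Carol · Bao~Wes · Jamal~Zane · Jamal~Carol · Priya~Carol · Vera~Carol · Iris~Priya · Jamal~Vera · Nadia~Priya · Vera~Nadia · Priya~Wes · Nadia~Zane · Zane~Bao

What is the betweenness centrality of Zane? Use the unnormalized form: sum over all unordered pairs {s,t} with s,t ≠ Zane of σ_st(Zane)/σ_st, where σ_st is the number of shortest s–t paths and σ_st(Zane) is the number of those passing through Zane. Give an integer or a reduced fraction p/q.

Pairs whose geodesics pass through Zane — Jamal–Nadia: 1/3; Jamal–Bao: 1; Nadia–Bao: 1; Vera–Bao: 2/3.
All other pairs contribute 0.
Summing the contributions gives betweenness(Zane) = 3.

3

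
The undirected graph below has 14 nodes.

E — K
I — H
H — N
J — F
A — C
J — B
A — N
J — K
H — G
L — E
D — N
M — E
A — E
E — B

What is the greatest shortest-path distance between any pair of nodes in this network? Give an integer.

7

Eccentricity of each node (its greatest distance to any other): A:4, B:5, C:5, D:6, E:4, F:7, G:7, H:6, I:7, J:6, K:5, L:5, M:5, N:5.
The maximum eccentricity is 7, realized for instance by the pair G–F via G – H – N – A – E – K – J – F. So the diameter is 7.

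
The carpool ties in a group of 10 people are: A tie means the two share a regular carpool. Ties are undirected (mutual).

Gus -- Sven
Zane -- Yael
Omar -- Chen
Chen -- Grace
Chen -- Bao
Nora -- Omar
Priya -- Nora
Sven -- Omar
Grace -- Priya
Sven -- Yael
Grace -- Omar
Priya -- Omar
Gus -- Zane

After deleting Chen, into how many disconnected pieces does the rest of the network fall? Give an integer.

2

Without Chen, the remaining ties split the others into: {Bao}; {Grace, Gus, Nora, Omar, Priya, Sven, Yael, Zane}.
That's 2 separate components.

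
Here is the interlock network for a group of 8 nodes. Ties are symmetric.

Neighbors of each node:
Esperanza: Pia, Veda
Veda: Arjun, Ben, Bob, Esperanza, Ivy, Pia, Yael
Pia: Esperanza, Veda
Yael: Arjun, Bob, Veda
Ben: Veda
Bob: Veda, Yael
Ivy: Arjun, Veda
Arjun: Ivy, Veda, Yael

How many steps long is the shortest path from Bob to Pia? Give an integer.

One shortest route is Bob – Veda – Pia, which uses 2 edges, and Bob and Pia are not directly tied, so nothing shorter exists. So d(Bob,Pia) = 2.

2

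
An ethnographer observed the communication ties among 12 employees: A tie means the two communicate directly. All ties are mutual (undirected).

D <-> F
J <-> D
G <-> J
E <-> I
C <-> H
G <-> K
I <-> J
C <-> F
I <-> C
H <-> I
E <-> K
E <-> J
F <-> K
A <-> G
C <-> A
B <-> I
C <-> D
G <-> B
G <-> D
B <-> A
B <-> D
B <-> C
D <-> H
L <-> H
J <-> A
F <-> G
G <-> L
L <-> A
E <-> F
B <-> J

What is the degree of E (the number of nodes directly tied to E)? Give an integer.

E is directly tied to F, I, J, and K. That is 4 neighbors, so the degree of E is 4.

4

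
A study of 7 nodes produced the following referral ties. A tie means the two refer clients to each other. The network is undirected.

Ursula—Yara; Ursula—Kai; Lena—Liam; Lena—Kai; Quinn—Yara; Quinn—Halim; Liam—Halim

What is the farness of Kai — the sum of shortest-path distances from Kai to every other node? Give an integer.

12

Distances from Kai: Halim:3, Lena:1, Liam:2, Quinn:3, Ursula:1, Yara:2.
Sum = 3 + 1 + 2 + 3 + 1 + 2 = 12.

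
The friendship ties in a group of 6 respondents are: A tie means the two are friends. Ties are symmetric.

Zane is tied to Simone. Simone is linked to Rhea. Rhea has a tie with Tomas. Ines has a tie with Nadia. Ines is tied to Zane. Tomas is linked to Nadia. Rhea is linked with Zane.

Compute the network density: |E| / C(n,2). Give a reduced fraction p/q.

7/15

There are 7 edges and 6 nodes, so the maximum possible is C(6,2) = 15.
Density = 7/15.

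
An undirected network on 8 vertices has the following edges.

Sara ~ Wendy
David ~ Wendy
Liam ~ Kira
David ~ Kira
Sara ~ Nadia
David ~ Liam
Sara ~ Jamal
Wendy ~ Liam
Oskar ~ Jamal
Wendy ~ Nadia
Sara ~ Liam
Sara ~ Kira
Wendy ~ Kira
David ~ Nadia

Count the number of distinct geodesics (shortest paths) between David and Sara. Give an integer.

4

The shortest distance is 2. The length-2 paths are: David–Nadia–Sara; David–Wendy–Sara; David–Liam–Sara; David–Kira–Sara.
That gives 4 distinct shortest paths.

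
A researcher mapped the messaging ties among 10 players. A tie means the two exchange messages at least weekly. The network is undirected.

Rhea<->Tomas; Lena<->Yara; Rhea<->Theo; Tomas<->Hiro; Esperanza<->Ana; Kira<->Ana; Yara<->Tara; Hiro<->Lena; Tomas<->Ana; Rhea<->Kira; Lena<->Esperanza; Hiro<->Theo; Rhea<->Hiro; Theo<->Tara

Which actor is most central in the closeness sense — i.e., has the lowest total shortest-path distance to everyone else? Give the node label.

Farness (sum of distances to all others) for each node — Ana:19, Esperanza:19, Hiro:14, Kira:20, Lena:16, Rhea:16, Tara:21, Theo:17, Tomas:17, Yara:21.
The smallest farness is 14, for Hiro, so Hiro has the highest closeness.

Hiro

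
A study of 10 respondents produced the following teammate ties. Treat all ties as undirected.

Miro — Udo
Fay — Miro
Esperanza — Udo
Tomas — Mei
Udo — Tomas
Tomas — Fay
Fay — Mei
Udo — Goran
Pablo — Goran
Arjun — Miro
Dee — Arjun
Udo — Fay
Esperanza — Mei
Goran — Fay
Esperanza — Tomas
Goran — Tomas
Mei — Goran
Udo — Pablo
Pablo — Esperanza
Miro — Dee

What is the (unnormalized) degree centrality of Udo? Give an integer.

6

Udo is directly tied to Esperanza, Fay, Goran, Miro, Pablo, and Tomas. That is 6 neighbors, so the degree of Udo is 6.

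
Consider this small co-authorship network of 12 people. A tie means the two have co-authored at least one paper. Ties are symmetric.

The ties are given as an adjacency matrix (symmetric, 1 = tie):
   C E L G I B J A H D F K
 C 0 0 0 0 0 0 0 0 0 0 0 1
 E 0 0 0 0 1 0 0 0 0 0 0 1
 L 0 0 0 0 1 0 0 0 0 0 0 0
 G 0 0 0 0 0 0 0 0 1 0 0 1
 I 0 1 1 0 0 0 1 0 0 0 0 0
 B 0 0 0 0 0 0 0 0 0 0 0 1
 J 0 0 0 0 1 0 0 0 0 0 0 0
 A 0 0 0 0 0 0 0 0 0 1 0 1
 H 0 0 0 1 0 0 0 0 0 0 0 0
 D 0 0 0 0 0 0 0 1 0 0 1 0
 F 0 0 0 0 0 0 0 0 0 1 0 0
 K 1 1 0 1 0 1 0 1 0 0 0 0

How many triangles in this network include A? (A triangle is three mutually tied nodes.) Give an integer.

A's neighbors are D and K, but none of them are tied to each other, so no triangle contains A.

0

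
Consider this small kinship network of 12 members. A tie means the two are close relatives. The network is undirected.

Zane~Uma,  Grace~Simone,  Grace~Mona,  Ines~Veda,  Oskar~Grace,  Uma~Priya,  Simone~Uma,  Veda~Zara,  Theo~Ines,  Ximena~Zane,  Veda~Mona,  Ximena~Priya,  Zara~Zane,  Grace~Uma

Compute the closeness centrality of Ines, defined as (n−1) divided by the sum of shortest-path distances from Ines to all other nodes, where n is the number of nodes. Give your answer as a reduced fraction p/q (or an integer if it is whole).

1/3

Distances from Ines: Grace:3, Mona:2, Oskar:4, Priya:5, Simone:4, Theo:1, Uma:4, Veda:1, Ximena:4, Zane:3, Zara:2. Sum = 33.
n = 12, so closeness = 11/33 = 1/3.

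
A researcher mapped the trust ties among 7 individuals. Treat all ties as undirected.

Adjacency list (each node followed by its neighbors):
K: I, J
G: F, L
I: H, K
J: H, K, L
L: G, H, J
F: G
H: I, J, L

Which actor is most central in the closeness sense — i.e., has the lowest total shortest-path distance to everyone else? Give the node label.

Farness (sum of distances to all others) for each node — F:17, G:12, H:10, I:13, J:10, K:13, L:9.
The smallest farness is 9, for L, so L has the highest closeness.

L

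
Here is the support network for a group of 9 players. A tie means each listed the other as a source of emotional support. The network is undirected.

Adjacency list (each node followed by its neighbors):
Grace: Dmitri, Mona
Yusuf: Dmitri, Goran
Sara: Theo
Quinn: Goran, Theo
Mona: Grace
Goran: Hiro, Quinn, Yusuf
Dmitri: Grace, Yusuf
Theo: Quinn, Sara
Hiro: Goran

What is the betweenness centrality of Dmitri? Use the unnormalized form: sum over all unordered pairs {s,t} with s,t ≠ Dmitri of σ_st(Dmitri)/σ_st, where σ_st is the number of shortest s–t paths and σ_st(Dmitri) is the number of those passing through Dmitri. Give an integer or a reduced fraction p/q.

12

Pairs whose geodesics pass through Dmitri — Goran–Grace: 1; Goran–Mona: 1; Quinn–Grace: 1; Quinn–Mona: 1; Grace–Yusuf: 1; Grace–Theo: 1; Grace–Sara: 1; Grace–Hiro: 1; Mona–Yusuf: 1; Mona–Theo: 1; Mona–Sara: 1; Mona–Hiro: 1.
All other pairs contribute 0.
Summing the contributions gives betweenness(Dmitri) = 12.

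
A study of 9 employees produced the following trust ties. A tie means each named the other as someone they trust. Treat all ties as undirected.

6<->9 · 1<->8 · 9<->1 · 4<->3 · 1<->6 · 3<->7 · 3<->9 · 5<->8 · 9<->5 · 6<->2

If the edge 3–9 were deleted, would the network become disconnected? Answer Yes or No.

Without the 3–9 edge there is no alternate route between 3 and 9, so the network disconnects. It is a bridge.

Yes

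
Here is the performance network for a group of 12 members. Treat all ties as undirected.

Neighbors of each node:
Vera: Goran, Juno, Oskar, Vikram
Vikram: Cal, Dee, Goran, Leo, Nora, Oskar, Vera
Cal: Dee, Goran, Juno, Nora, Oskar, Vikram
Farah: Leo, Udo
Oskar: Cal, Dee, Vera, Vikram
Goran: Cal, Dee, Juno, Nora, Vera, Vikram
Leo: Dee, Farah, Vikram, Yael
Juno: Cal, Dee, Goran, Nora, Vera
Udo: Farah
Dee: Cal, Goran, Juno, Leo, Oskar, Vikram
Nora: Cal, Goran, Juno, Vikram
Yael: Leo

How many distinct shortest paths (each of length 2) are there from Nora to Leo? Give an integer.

1

The shortest distance is 2, and the only length-2 path is Nora–Vikram–Leo. So there is exactly 1 shortest path.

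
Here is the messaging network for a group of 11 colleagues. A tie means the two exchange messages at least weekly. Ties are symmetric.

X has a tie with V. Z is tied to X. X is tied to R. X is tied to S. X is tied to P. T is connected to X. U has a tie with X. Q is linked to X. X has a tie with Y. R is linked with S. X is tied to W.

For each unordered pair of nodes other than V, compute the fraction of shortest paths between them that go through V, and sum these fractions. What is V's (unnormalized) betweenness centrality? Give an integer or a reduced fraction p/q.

0

No shortest path between any pair of other nodes passes through V.
Summing the contributions gives betweenness(V) = 0.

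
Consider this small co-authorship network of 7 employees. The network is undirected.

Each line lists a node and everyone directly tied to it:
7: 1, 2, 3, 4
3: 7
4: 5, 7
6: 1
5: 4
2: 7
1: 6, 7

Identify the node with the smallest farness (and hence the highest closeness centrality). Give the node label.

7

Farness (sum of distances to all others) for each node — 1:11, 2:13, 3:13, 4:11, 5:16, 6:16, 7:8.
The smallest farness is 8, for 7, so 7 has the highest closeness.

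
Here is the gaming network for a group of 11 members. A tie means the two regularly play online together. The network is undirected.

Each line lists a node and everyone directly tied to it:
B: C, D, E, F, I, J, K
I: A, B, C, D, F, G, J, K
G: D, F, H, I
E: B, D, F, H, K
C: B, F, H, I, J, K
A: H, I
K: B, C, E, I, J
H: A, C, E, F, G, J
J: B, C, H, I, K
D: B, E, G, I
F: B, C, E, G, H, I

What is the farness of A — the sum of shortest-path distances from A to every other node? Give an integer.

18

Distances from A: B:2, C:2, D:2, E:2, F:2, G:2, H:1, I:1, J:2, K:2.
Sum = 2 + 2 + 2 + 2 + 2 + 2 + 1 + 1 + 2 + 2 = 18.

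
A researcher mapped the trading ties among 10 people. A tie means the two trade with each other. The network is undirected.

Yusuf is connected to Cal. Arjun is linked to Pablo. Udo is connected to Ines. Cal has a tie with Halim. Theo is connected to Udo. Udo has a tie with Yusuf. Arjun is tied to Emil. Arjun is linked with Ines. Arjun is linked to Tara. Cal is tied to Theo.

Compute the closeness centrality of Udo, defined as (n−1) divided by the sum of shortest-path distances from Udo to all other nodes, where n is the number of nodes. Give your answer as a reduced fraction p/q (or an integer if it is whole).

9/19

Distances from Udo: Arjun:2, Cal:2, Emil:3, Halim:3, Ines:1, Pablo:3, Tara:3, Theo:1, Yusuf:1. Sum = 19.
n = 10, so closeness = 9/19.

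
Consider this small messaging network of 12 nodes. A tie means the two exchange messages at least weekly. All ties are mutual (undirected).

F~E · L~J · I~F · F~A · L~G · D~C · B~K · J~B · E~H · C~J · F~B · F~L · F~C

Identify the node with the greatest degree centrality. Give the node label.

F

Degrees — A:1, B:3, C:3, D:1, E:2, F:6, G:1, H:1, I:1, J:3, K:1, L:3.
The maximum is 6, attained only by F.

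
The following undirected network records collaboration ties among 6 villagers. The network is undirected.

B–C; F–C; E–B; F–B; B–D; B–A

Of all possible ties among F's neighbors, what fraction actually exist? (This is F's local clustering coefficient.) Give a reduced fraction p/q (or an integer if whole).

1

F's neighbors: B and C (k = 2).
Possible neighbor pairs: C(2,2) = 1. Edges among them: B–C → e = 1.
Clustering(F) = 1/1.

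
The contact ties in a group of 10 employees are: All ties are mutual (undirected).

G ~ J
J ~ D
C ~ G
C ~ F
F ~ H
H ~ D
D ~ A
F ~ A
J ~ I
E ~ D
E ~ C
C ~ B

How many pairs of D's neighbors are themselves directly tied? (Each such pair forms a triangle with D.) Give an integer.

D's neighbors are A, E, H, and J, but none of them are tied to each other, so no triangle contains D.

0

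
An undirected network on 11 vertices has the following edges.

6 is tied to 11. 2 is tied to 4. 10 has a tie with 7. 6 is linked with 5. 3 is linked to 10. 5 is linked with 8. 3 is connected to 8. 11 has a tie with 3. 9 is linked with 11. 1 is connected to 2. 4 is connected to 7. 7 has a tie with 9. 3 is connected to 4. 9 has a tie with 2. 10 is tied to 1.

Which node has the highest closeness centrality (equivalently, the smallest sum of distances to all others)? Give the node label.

3

Farness (sum of distances to all others) for each node — 1:24, 2:21, 3:16, 4:19, 5:27, 6:24, 7:21, 8:22, 9:19, 10:19, 11:18.
The smallest farness is 16, for 3, so 3 has the highest closeness.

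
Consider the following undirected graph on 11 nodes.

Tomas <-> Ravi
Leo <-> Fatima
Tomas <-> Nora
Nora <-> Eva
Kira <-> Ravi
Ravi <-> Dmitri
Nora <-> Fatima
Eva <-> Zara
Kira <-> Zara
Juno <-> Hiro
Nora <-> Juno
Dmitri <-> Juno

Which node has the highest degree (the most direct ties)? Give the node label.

Nora

Degrees — Dmitri:2, Eva:2, Fatima:2, Hiro:1, Juno:3, Kira:2, Leo:1, Nora:4, Ravi:3, Tomas:2, Zara:2.
The maximum is 4, attained only by Nora.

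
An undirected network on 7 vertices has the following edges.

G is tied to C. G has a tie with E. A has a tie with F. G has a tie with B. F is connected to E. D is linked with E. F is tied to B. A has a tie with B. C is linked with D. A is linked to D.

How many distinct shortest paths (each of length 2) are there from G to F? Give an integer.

2

The shortest distance is 2. The length-2 paths are: G–B–F; G–E–F.
That gives 2 distinct shortest paths.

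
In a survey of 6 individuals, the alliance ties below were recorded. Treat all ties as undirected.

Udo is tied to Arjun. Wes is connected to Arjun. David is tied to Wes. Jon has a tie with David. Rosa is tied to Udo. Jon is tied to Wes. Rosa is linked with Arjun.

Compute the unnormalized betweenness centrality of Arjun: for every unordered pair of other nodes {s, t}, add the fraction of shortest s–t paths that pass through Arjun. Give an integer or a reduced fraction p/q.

6

Pairs whose geodesics pass through Arjun — David–Udo: 1; David–Rosa: 1; Jon–Udo: 1; Jon–Rosa: 1; Wes–Udo: 1; Wes–Rosa: 1.
All other pairs contribute 0.
Summing the contributions gives betweenness(Arjun) = 6.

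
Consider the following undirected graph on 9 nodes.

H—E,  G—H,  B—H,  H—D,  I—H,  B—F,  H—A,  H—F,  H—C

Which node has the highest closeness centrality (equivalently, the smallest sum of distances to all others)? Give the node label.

Farness (sum of distances to all others) for each node — A:15, B:14, C:15, D:15, E:15, F:14, G:15, H:8, I:15.
The smallest farness is 8, for H, so H has the highest closeness.

H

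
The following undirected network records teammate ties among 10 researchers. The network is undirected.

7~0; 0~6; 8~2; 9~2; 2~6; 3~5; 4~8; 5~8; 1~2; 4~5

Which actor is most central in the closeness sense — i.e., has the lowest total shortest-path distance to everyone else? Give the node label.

2

Farness (sum of distances to all others) for each node — 0:26, 1:24, 2:16, 3:31, 4:24, 5:23, 6:20, 7:34, 8:18, 9:24.
The smallest farness is 16, for 2, so 2 has the highest closeness.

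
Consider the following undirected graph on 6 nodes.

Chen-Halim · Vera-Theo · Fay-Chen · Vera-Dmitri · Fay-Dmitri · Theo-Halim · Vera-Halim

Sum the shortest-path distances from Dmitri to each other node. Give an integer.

Distances from Dmitri: Chen:2, Fay:1, Halim:2, Theo:2, Vera:1.
Sum = 2 + 1 + 2 + 2 + 1 = 8.

8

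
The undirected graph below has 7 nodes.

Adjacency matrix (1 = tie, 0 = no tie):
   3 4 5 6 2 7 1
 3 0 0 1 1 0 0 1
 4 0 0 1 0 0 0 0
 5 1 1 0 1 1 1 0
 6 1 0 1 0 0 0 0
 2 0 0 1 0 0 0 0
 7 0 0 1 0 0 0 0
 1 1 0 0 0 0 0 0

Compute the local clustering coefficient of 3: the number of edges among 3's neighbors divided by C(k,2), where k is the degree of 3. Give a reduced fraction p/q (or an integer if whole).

3's neighbors: 1, 5, and 6 (k = 3).
Possible neighbor pairs: C(3,2) = 3. Edges among them: 5–6 → e = 1.
Clustering(3) = 1/3.

1/3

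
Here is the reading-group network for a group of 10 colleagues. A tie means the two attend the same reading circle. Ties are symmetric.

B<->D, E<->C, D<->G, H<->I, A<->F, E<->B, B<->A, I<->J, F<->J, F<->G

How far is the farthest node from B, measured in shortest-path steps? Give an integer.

Distances from B: A:1, C:2, D:1, E:1, F:2, G:2, H:5, I:4, J:3.
The largest is 5 (to H), so the eccentricity of B is 5.

5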